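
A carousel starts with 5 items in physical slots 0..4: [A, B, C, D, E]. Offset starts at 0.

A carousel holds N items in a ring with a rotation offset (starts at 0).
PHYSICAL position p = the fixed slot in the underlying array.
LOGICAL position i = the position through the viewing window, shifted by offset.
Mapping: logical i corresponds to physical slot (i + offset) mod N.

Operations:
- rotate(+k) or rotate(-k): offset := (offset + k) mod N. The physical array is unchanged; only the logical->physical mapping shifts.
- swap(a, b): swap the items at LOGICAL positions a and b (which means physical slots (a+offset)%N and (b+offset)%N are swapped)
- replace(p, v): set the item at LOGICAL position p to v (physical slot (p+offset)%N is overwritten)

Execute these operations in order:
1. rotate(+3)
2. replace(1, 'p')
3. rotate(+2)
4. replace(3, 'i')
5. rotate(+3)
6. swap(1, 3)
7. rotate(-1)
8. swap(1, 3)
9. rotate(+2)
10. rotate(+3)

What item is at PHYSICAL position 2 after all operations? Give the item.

After op 1 (rotate(+3)): offset=3, physical=[A,B,C,D,E], logical=[D,E,A,B,C]
After op 2 (replace(1, 'p')): offset=3, physical=[A,B,C,D,p], logical=[D,p,A,B,C]
After op 3 (rotate(+2)): offset=0, physical=[A,B,C,D,p], logical=[A,B,C,D,p]
After op 4 (replace(3, 'i')): offset=0, physical=[A,B,C,i,p], logical=[A,B,C,i,p]
After op 5 (rotate(+3)): offset=3, physical=[A,B,C,i,p], logical=[i,p,A,B,C]
After op 6 (swap(1, 3)): offset=3, physical=[A,p,C,i,B], logical=[i,B,A,p,C]
After op 7 (rotate(-1)): offset=2, physical=[A,p,C,i,B], logical=[C,i,B,A,p]
After op 8 (swap(1, 3)): offset=2, physical=[i,p,C,A,B], logical=[C,A,B,i,p]
After op 9 (rotate(+2)): offset=4, physical=[i,p,C,A,B], logical=[B,i,p,C,A]
After op 10 (rotate(+3)): offset=2, physical=[i,p,C,A,B], logical=[C,A,B,i,p]

Answer: C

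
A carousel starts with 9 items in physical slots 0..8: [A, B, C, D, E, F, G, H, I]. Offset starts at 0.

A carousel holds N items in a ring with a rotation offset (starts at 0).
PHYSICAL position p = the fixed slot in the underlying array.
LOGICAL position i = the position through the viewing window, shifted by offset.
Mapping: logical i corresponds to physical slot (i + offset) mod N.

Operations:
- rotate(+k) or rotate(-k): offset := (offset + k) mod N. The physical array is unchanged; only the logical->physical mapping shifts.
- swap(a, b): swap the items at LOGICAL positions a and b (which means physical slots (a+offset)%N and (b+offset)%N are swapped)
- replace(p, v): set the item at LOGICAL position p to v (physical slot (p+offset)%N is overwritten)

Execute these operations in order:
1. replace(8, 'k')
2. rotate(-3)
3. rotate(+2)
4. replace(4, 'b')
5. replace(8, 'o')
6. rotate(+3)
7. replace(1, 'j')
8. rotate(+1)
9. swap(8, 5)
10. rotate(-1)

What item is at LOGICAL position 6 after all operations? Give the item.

After op 1 (replace(8, 'k')): offset=0, physical=[A,B,C,D,E,F,G,H,k], logical=[A,B,C,D,E,F,G,H,k]
After op 2 (rotate(-3)): offset=6, physical=[A,B,C,D,E,F,G,H,k], logical=[G,H,k,A,B,C,D,E,F]
After op 3 (rotate(+2)): offset=8, physical=[A,B,C,D,E,F,G,H,k], logical=[k,A,B,C,D,E,F,G,H]
After op 4 (replace(4, 'b')): offset=8, physical=[A,B,C,b,E,F,G,H,k], logical=[k,A,B,C,b,E,F,G,H]
After op 5 (replace(8, 'o')): offset=8, physical=[A,B,C,b,E,F,G,o,k], logical=[k,A,B,C,b,E,F,G,o]
After op 6 (rotate(+3)): offset=2, physical=[A,B,C,b,E,F,G,o,k], logical=[C,b,E,F,G,o,k,A,B]
After op 7 (replace(1, 'j')): offset=2, physical=[A,B,C,j,E,F,G,o,k], logical=[C,j,E,F,G,o,k,A,B]
After op 8 (rotate(+1)): offset=3, physical=[A,B,C,j,E,F,G,o,k], logical=[j,E,F,G,o,k,A,B,C]
After op 9 (swap(8, 5)): offset=3, physical=[A,B,k,j,E,F,G,o,C], logical=[j,E,F,G,o,C,A,B,k]
After op 10 (rotate(-1)): offset=2, physical=[A,B,k,j,E,F,G,o,C], logical=[k,j,E,F,G,o,C,A,B]

Answer: C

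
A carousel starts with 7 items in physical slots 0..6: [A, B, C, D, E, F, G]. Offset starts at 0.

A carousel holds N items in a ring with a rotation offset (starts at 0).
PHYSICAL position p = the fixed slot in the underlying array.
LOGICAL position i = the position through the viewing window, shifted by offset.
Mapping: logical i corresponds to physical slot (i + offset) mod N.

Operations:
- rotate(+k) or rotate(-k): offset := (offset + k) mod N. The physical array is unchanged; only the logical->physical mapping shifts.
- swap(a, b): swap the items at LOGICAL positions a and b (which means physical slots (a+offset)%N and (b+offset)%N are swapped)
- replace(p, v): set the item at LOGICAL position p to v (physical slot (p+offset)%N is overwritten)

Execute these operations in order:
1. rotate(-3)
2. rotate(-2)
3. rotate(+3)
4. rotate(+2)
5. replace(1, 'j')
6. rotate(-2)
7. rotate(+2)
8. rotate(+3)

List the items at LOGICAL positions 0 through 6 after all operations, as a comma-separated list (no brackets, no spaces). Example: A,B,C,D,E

After op 1 (rotate(-3)): offset=4, physical=[A,B,C,D,E,F,G], logical=[E,F,G,A,B,C,D]
After op 2 (rotate(-2)): offset=2, physical=[A,B,C,D,E,F,G], logical=[C,D,E,F,G,A,B]
After op 3 (rotate(+3)): offset=5, physical=[A,B,C,D,E,F,G], logical=[F,G,A,B,C,D,E]
After op 4 (rotate(+2)): offset=0, physical=[A,B,C,D,E,F,G], logical=[A,B,C,D,E,F,G]
After op 5 (replace(1, 'j')): offset=0, physical=[A,j,C,D,E,F,G], logical=[A,j,C,D,E,F,G]
After op 6 (rotate(-2)): offset=5, physical=[A,j,C,D,E,F,G], logical=[F,G,A,j,C,D,E]
After op 7 (rotate(+2)): offset=0, physical=[A,j,C,D,E,F,G], logical=[A,j,C,D,E,F,G]
After op 8 (rotate(+3)): offset=3, physical=[A,j,C,D,E,F,G], logical=[D,E,F,G,A,j,C]

Answer: D,E,F,G,A,j,C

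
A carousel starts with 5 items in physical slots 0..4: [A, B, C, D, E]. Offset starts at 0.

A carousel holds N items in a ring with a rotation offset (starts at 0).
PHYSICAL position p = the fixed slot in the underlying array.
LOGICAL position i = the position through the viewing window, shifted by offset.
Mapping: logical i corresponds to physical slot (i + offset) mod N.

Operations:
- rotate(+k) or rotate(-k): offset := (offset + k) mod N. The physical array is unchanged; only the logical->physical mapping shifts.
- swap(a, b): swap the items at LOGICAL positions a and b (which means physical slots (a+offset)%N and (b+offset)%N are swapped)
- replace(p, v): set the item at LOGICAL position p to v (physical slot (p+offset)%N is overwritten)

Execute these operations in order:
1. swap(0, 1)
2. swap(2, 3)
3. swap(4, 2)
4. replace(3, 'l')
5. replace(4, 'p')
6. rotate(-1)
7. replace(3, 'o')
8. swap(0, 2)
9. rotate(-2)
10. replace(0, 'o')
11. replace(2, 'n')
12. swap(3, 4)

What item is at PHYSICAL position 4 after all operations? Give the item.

After op 1 (swap(0, 1)): offset=0, physical=[B,A,C,D,E], logical=[B,A,C,D,E]
After op 2 (swap(2, 3)): offset=0, physical=[B,A,D,C,E], logical=[B,A,D,C,E]
After op 3 (swap(4, 2)): offset=0, physical=[B,A,E,C,D], logical=[B,A,E,C,D]
After op 4 (replace(3, 'l')): offset=0, physical=[B,A,E,l,D], logical=[B,A,E,l,D]
After op 5 (replace(4, 'p')): offset=0, physical=[B,A,E,l,p], logical=[B,A,E,l,p]
After op 6 (rotate(-1)): offset=4, physical=[B,A,E,l,p], logical=[p,B,A,E,l]
After op 7 (replace(3, 'o')): offset=4, physical=[B,A,o,l,p], logical=[p,B,A,o,l]
After op 8 (swap(0, 2)): offset=4, physical=[B,p,o,l,A], logical=[A,B,p,o,l]
After op 9 (rotate(-2)): offset=2, physical=[B,p,o,l,A], logical=[o,l,A,B,p]
After op 10 (replace(0, 'o')): offset=2, physical=[B,p,o,l,A], logical=[o,l,A,B,p]
After op 11 (replace(2, 'n')): offset=2, physical=[B,p,o,l,n], logical=[o,l,n,B,p]
After op 12 (swap(3, 4)): offset=2, physical=[p,B,o,l,n], logical=[o,l,n,p,B]

Answer: n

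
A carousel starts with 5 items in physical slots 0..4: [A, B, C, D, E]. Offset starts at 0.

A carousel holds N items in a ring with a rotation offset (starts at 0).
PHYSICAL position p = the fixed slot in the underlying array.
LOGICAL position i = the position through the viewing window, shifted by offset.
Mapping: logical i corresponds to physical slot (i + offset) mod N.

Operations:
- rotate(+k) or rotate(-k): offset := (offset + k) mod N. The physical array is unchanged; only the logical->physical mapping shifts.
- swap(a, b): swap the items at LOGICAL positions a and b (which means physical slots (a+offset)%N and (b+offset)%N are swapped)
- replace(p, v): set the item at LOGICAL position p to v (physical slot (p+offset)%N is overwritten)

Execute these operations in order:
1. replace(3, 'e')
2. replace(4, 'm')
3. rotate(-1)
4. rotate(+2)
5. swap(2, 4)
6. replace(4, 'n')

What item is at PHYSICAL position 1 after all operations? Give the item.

Answer: B

Derivation:
After op 1 (replace(3, 'e')): offset=0, physical=[A,B,C,e,E], logical=[A,B,C,e,E]
After op 2 (replace(4, 'm')): offset=0, physical=[A,B,C,e,m], logical=[A,B,C,e,m]
After op 3 (rotate(-1)): offset=4, physical=[A,B,C,e,m], logical=[m,A,B,C,e]
After op 4 (rotate(+2)): offset=1, physical=[A,B,C,e,m], logical=[B,C,e,m,A]
After op 5 (swap(2, 4)): offset=1, physical=[e,B,C,A,m], logical=[B,C,A,m,e]
After op 6 (replace(4, 'n')): offset=1, physical=[n,B,C,A,m], logical=[B,C,A,m,n]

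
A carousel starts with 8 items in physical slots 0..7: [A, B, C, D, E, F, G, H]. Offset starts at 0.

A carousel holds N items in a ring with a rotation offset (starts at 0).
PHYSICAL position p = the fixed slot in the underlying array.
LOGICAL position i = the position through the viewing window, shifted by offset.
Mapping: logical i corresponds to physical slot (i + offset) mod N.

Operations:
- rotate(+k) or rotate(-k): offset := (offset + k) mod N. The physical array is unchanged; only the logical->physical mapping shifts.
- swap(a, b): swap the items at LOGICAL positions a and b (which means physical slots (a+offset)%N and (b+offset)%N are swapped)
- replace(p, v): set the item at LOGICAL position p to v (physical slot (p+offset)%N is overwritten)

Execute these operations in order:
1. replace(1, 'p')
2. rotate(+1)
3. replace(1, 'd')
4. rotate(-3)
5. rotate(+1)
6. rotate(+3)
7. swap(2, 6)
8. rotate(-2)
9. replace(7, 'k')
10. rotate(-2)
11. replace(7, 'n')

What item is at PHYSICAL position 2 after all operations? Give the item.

Answer: d

Derivation:
After op 1 (replace(1, 'p')): offset=0, physical=[A,p,C,D,E,F,G,H], logical=[A,p,C,D,E,F,G,H]
After op 2 (rotate(+1)): offset=1, physical=[A,p,C,D,E,F,G,H], logical=[p,C,D,E,F,G,H,A]
After op 3 (replace(1, 'd')): offset=1, physical=[A,p,d,D,E,F,G,H], logical=[p,d,D,E,F,G,H,A]
After op 4 (rotate(-3)): offset=6, physical=[A,p,d,D,E,F,G,H], logical=[G,H,A,p,d,D,E,F]
After op 5 (rotate(+1)): offset=7, physical=[A,p,d,D,E,F,G,H], logical=[H,A,p,d,D,E,F,G]
After op 6 (rotate(+3)): offset=2, physical=[A,p,d,D,E,F,G,H], logical=[d,D,E,F,G,H,A,p]
After op 7 (swap(2, 6)): offset=2, physical=[E,p,d,D,A,F,G,H], logical=[d,D,A,F,G,H,E,p]
After op 8 (rotate(-2)): offset=0, physical=[E,p,d,D,A,F,G,H], logical=[E,p,d,D,A,F,G,H]
After op 9 (replace(7, 'k')): offset=0, physical=[E,p,d,D,A,F,G,k], logical=[E,p,d,D,A,F,G,k]
After op 10 (rotate(-2)): offset=6, physical=[E,p,d,D,A,F,G,k], logical=[G,k,E,p,d,D,A,F]
After op 11 (replace(7, 'n')): offset=6, physical=[E,p,d,D,A,n,G,k], logical=[G,k,E,p,d,D,A,n]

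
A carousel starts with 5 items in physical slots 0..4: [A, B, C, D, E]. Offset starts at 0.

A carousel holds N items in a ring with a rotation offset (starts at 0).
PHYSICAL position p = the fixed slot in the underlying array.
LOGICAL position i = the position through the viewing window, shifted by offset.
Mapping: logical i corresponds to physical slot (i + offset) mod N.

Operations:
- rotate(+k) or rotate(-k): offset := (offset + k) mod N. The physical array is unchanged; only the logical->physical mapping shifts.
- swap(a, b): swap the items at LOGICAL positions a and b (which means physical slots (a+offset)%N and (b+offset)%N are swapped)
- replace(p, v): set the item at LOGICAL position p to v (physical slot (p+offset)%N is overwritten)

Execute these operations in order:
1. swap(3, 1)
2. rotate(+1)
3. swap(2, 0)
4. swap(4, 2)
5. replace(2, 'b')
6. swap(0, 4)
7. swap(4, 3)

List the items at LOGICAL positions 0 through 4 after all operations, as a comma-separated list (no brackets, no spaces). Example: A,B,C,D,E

After op 1 (swap(3, 1)): offset=0, physical=[A,D,C,B,E], logical=[A,D,C,B,E]
After op 2 (rotate(+1)): offset=1, physical=[A,D,C,B,E], logical=[D,C,B,E,A]
After op 3 (swap(2, 0)): offset=1, physical=[A,B,C,D,E], logical=[B,C,D,E,A]
After op 4 (swap(4, 2)): offset=1, physical=[D,B,C,A,E], logical=[B,C,A,E,D]
After op 5 (replace(2, 'b')): offset=1, physical=[D,B,C,b,E], logical=[B,C,b,E,D]
After op 6 (swap(0, 4)): offset=1, physical=[B,D,C,b,E], logical=[D,C,b,E,B]
After op 7 (swap(4, 3)): offset=1, physical=[E,D,C,b,B], logical=[D,C,b,B,E]

Answer: D,C,b,B,E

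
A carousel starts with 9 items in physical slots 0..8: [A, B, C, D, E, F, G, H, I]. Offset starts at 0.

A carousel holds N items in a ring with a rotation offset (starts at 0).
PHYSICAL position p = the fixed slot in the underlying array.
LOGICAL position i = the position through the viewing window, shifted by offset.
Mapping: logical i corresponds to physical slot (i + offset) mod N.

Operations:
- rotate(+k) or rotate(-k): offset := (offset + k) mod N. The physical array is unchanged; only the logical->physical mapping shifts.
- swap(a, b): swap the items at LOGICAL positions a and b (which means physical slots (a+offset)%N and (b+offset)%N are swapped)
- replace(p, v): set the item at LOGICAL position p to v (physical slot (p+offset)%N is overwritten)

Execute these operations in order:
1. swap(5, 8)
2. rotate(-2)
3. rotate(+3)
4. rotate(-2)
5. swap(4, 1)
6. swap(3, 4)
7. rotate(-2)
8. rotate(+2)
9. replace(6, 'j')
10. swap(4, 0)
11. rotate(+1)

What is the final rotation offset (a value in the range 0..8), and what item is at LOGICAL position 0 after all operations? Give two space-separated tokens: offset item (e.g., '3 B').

Answer: 0 D

Derivation:
After op 1 (swap(5, 8)): offset=0, physical=[A,B,C,D,E,I,G,H,F], logical=[A,B,C,D,E,I,G,H,F]
After op 2 (rotate(-2)): offset=7, physical=[A,B,C,D,E,I,G,H,F], logical=[H,F,A,B,C,D,E,I,G]
After op 3 (rotate(+3)): offset=1, physical=[A,B,C,D,E,I,G,H,F], logical=[B,C,D,E,I,G,H,F,A]
After op 4 (rotate(-2)): offset=8, physical=[A,B,C,D,E,I,G,H,F], logical=[F,A,B,C,D,E,I,G,H]
After op 5 (swap(4, 1)): offset=8, physical=[D,B,C,A,E,I,G,H,F], logical=[F,D,B,C,A,E,I,G,H]
After op 6 (swap(3, 4)): offset=8, physical=[D,B,A,C,E,I,G,H,F], logical=[F,D,B,A,C,E,I,G,H]
After op 7 (rotate(-2)): offset=6, physical=[D,B,A,C,E,I,G,H,F], logical=[G,H,F,D,B,A,C,E,I]
After op 8 (rotate(+2)): offset=8, physical=[D,B,A,C,E,I,G,H,F], logical=[F,D,B,A,C,E,I,G,H]
After op 9 (replace(6, 'j')): offset=8, physical=[D,B,A,C,E,j,G,H,F], logical=[F,D,B,A,C,E,j,G,H]
After op 10 (swap(4, 0)): offset=8, physical=[D,B,A,F,E,j,G,H,C], logical=[C,D,B,A,F,E,j,G,H]
After op 11 (rotate(+1)): offset=0, physical=[D,B,A,F,E,j,G,H,C], logical=[D,B,A,F,E,j,G,H,C]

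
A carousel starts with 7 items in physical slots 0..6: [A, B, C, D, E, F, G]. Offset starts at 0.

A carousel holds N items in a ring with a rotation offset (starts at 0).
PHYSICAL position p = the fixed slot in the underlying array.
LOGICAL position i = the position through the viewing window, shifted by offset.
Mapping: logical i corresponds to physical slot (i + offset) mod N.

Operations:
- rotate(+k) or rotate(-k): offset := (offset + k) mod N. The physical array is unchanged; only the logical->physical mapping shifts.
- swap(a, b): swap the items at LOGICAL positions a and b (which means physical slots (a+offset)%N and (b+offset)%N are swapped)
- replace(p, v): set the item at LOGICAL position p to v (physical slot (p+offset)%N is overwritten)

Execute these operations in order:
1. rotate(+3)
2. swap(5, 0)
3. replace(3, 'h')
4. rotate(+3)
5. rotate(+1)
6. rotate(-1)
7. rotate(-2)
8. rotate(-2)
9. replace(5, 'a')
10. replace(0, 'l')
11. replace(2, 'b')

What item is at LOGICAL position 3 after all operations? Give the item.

After op 1 (rotate(+3)): offset=3, physical=[A,B,C,D,E,F,G], logical=[D,E,F,G,A,B,C]
After op 2 (swap(5, 0)): offset=3, physical=[A,D,C,B,E,F,G], logical=[B,E,F,G,A,D,C]
After op 3 (replace(3, 'h')): offset=3, physical=[A,D,C,B,E,F,h], logical=[B,E,F,h,A,D,C]
After op 4 (rotate(+3)): offset=6, physical=[A,D,C,B,E,F,h], logical=[h,A,D,C,B,E,F]
After op 5 (rotate(+1)): offset=0, physical=[A,D,C,B,E,F,h], logical=[A,D,C,B,E,F,h]
After op 6 (rotate(-1)): offset=6, physical=[A,D,C,B,E,F,h], logical=[h,A,D,C,B,E,F]
After op 7 (rotate(-2)): offset=4, physical=[A,D,C,B,E,F,h], logical=[E,F,h,A,D,C,B]
After op 8 (rotate(-2)): offset=2, physical=[A,D,C,B,E,F,h], logical=[C,B,E,F,h,A,D]
After op 9 (replace(5, 'a')): offset=2, physical=[a,D,C,B,E,F,h], logical=[C,B,E,F,h,a,D]
After op 10 (replace(0, 'l')): offset=2, physical=[a,D,l,B,E,F,h], logical=[l,B,E,F,h,a,D]
After op 11 (replace(2, 'b')): offset=2, physical=[a,D,l,B,b,F,h], logical=[l,B,b,F,h,a,D]

Answer: F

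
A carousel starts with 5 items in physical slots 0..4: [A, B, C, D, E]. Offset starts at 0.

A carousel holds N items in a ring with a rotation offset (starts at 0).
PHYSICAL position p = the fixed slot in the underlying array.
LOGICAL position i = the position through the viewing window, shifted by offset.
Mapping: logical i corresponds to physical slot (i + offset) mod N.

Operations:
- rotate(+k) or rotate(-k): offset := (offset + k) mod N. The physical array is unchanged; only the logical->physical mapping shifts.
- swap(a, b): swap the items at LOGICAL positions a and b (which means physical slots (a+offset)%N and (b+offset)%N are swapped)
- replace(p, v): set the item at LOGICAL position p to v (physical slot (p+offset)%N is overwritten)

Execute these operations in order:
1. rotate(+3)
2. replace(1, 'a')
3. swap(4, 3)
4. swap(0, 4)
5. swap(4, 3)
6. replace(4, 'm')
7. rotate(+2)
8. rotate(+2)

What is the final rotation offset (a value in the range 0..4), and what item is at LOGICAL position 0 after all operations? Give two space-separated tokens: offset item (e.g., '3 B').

Answer: 2 m

Derivation:
After op 1 (rotate(+3)): offset=3, physical=[A,B,C,D,E], logical=[D,E,A,B,C]
After op 2 (replace(1, 'a')): offset=3, physical=[A,B,C,D,a], logical=[D,a,A,B,C]
After op 3 (swap(4, 3)): offset=3, physical=[A,C,B,D,a], logical=[D,a,A,C,B]
After op 4 (swap(0, 4)): offset=3, physical=[A,C,D,B,a], logical=[B,a,A,C,D]
After op 5 (swap(4, 3)): offset=3, physical=[A,D,C,B,a], logical=[B,a,A,D,C]
After op 6 (replace(4, 'm')): offset=3, physical=[A,D,m,B,a], logical=[B,a,A,D,m]
After op 7 (rotate(+2)): offset=0, physical=[A,D,m,B,a], logical=[A,D,m,B,a]
After op 8 (rotate(+2)): offset=2, physical=[A,D,m,B,a], logical=[m,B,a,A,D]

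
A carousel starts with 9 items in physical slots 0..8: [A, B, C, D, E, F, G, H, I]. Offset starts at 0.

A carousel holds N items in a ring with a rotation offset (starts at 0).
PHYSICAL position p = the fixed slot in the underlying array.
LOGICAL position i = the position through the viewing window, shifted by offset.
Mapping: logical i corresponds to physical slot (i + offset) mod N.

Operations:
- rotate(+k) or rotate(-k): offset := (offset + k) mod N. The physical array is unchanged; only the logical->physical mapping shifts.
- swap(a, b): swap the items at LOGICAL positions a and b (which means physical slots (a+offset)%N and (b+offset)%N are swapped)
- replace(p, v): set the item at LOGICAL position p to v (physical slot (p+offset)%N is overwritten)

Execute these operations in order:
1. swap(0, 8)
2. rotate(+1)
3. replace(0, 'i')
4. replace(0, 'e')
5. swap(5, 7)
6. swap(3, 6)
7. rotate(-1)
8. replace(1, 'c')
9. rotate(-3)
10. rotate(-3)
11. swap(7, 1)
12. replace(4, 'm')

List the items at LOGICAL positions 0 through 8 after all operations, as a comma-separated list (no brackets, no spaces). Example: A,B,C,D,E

Answer: D,c,F,A,m,G,I,H,C

Derivation:
After op 1 (swap(0, 8)): offset=0, physical=[I,B,C,D,E,F,G,H,A], logical=[I,B,C,D,E,F,G,H,A]
After op 2 (rotate(+1)): offset=1, physical=[I,B,C,D,E,F,G,H,A], logical=[B,C,D,E,F,G,H,A,I]
After op 3 (replace(0, 'i')): offset=1, physical=[I,i,C,D,E,F,G,H,A], logical=[i,C,D,E,F,G,H,A,I]
After op 4 (replace(0, 'e')): offset=1, physical=[I,e,C,D,E,F,G,H,A], logical=[e,C,D,E,F,G,H,A,I]
After op 5 (swap(5, 7)): offset=1, physical=[I,e,C,D,E,F,A,H,G], logical=[e,C,D,E,F,A,H,G,I]
After op 6 (swap(3, 6)): offset=1, physical=[I,e,C,D,H,F,A,E,G], logical=[e,C,D,H,F,A,E,G,I]
After op 7 (rotate(-1)): offset=0, physical=[I,e,C,D,H,F,A,E,G], logical=[I,e,C,D,H,F,A,E,G]
After op 8 (replace(1, 'c')): offset=0, physical=[I,c,C,D,H,F,A,E,G], logical=[I,c,C,D,H,F,A,E,G]
After op 9 (rotate(-3)): offset=6, physical=[I,c,C,D,H,F,A,E,G], logical=[A,E,G,I,c,C,D,H,F]
After op 10 (rotate(-3)): offset=3, physical=[I,c,C,D,H,F,A,E,G], logical=[D,H,F,A,E,G,I,c,C]
After op 11 (swap(7, 1)): offset=3, physical=[I,H,C,D,c,F,A,E,G], logical=[D,c,F,A,E,G,I,H,C]
After op 12 (replace(4, 'm')): offset=3, physical=[I,H,C,D,c,F,A,m,G], logical=[D,c,F,A,m,G,I,H,C]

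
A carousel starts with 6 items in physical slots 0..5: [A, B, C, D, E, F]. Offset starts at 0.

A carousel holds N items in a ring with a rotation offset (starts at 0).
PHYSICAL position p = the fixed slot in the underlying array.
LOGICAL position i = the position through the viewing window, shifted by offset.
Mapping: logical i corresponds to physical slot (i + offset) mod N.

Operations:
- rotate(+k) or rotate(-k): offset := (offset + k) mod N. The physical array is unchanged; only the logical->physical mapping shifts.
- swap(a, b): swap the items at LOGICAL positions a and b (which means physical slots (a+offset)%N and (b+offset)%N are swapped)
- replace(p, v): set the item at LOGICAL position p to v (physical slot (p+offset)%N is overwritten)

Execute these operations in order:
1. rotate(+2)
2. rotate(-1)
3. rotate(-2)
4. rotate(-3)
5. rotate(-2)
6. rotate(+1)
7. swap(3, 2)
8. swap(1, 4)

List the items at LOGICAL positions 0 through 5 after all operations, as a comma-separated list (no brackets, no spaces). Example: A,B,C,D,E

Answer: B,F,E,D,C,A

Derivation:
After op 1 (rotate(+2)): offset=2, physical=[A,B,C,D,E,F], logical=[C,D,E,F,A,B]
After op 2 (rotate(-1)): offset=1, physical=[A,B,C,D,E,F], logical=[B,C,D,E,F,A]
After op 3 (rotate(-2)): offset=5, physical=[A,B,C,D,E,F], logical=[F,A,B,C,D,E]
After op 4 (rotate(-3)): offset=2, physical=[A,B,C,D,E,F], logical=[C,D,E,F,A,B]
After op 5 (rotate(-2)): offset=0, physical=[A,B,C,D,E,F], logical=[A,B,C,D,E,F]
After op 6 (rotate(+1)): offset=1, physical=[A,B,C,D,E,F], logical=[B,C,D,E,F,A]
After op 7 (swap(3, 2)): offset=1, physical=[A,B,C,E,D,F], logical=[B,C,E,D,F,A]
After op 8 (swap(1, 4)): offset=1, physical=[A,B,F,E,D,C], logical=[B,F,E,D,C,A]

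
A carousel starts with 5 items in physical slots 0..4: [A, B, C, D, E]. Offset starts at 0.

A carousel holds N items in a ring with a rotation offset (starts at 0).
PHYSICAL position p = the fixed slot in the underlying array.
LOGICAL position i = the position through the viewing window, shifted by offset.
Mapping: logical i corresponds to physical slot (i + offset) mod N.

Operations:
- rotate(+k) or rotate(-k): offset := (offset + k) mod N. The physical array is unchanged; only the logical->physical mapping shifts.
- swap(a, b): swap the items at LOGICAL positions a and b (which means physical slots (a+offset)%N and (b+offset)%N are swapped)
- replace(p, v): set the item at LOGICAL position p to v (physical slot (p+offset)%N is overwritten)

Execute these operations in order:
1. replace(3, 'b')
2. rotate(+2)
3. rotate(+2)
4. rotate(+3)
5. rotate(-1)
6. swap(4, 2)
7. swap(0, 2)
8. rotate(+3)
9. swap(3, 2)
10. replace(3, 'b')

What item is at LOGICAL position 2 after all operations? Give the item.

After op 1 (replace(3, 'b')): offset=0, physical=[A,B,C,b,E], logical=[A,B,C,b,E]
After op 2 (rotate(+2)): offset=2, physical=[A,B,C,b,E], logical=[C,b,E,A,B]
After op 3 (rotate(+2)): offset=4, physical=[A,B,C,b,E], logical=[E,A,B,C,b]
After op 4 (rotate(+3)): offset=2, physical=[A,B,C,b,E], logical=[C,b,E,A,B]
After op 5 (rotate(-1)): offset=1, physical=[A,B,C,b,E], logical=[B,C,b,E,A]
After op 6 (swap(4, 2)): offset=1, physical=[b,B,C,A,E], logical=[B,C,A,E,b]
After op 7 (swap(0, 2)): offset=1, physical=[b,A,C,B,E], logical=[A,C,B,E,b]
After op 8 (rotate(+3)): offset=4, physical=[b,A,C,B,E], logical=[E,b,A,C,B]
After op 9 (swap(3, 2)): offset=4, physical=[b,C,A,B,E], logical=[E,b,C,A,B]
After op 10 (replace(3, 'b')): offset=4, physical=[b,C,b,B,E], logical=[E,b,C,b,B]

Answer: C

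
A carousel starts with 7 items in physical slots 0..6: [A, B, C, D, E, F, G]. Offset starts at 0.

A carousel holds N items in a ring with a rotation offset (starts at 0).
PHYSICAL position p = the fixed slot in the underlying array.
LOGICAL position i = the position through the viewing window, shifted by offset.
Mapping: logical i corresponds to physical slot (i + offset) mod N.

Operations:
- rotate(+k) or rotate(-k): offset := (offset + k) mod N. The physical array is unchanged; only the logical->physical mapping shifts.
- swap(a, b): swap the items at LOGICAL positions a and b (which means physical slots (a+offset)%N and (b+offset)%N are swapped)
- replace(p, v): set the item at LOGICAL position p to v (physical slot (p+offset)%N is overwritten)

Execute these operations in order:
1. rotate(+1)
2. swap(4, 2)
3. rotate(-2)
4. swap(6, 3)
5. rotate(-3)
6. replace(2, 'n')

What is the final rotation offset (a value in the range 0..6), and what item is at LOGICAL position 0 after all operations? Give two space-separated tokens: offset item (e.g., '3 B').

Answer: 3 F

Derivation:
After op 1 (rotate(+1)): offset=1, physical=[A,B,C,D,E,F,G], logical=[B,C,D,E,F,G,A]
After op 2 (swap(4, 2)): offset=1, physical=[A,B,C,F,E,D,G], logical=[B,C,F,E,D,G,A]
After op 3 (rotate(-2)): offset=6, physical=[A,B,C,F,E,D,G], logical=[G,A,B,C,F,E,D]
After op 4 (swap(6, 3)): offset=6, physical=[A,B,D,F,E,C,G], logical=[G,A,B,D,F,E,C]
After op 5 (rotate(-3)): offset=3, physical=[A,B,D,F,E,C,G], logical=[F,E,C,G,A,B,D]
After op 6 (replace(2, 'n')): offset=3, physical=[A,B,D,F,E,n,G], logical=[F,E,n,G,A,B,D]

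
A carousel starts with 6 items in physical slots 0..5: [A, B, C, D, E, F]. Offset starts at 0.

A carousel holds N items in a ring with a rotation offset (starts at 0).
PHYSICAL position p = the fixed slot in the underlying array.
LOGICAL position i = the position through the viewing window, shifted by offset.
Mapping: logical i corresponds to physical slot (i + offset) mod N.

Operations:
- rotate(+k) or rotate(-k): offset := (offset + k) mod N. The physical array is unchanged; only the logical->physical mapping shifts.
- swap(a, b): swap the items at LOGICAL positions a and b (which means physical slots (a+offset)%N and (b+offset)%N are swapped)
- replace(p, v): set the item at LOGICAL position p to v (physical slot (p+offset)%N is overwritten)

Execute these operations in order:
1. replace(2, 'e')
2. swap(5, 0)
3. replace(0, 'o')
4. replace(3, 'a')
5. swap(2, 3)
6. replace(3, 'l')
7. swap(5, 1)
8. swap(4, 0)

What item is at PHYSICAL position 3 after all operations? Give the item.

Answer: l

Derivation:
After op 1 (replace(2, 'e')): offset=0, physical=[A,B,e,D,E,F], logical=[A,B,e,D,E,F]
After op 2 (swap(5, 0)): offset=0, physical=[F,B,e,D,E,A], logical=[F,B,e,D,E,A]
After op 3 (replace(0, 'o')): offset=0, physical=[o,B,e,D,E,A], logical=[o,B,e,D,E,A]
After op 4 (replace(3, 'a')): offset=0, physical=[o,B,e,a,E,A], logical=[o,B,e,a,E,A]
After op 5 (swap(2, 3)): offset=0, physical=[o,B,a,e,E,A], logical=[o,B,a,e,E,A]
After op 6 (replace(3, 'l')): offset=0, physical=[o,B,a,l,E,A], logical=[o,B,a,l,E,A]
After op 7 (swap(5, 1)): offset=0, physical=[o,A,a,l,E,B], logical=[o,A,a,l,E,B]
After op 8 (swap(4, 0)): offset=0, physical=[E,A,a,l,o,B], logical=[E,A,a,l,o,B]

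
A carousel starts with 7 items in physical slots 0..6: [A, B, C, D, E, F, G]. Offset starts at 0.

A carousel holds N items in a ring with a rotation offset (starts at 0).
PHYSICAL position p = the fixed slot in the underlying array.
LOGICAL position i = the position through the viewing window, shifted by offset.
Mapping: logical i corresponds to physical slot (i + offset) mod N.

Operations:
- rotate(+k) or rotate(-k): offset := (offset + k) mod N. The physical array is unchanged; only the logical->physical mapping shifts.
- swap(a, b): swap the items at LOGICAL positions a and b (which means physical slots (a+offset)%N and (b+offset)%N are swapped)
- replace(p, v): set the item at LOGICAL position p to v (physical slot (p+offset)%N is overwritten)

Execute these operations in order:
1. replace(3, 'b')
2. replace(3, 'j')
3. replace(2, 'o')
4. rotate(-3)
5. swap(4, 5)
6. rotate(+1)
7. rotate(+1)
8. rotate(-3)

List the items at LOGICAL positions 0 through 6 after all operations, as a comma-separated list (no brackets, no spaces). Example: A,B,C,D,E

After op 1 (replace(3, 'b')): offset=0, physical=[A,B,C,b,E,F,G], logical=[A,B,C,b,E,F,G]
After op 2 (replace(3, 'j')): offset=0, physical=[A,B,C,j,E,F,G], logical=[A,B,C,j,E,F,G]
After op 3 (replace(2, 'o')): offset=0, physical=[A,B,o,j,E,F,G], logical=[A,B,o,j,E,F,G]
After op 4 (rotate(-3)): offset=4, physical=[A,B,o,j,E,F,G], logical=[E,F,G,A,B,o,j]
After op 5 (swap(4, 5)): offset=4, physical=[A,o,B,j,E,F,G], logical=[E,F,G,A,o,B,j]
After op 6 (rotate(+1)): offset=5, physical=[A,o,B,j,E,F,G], logical=[F,G,A,o,B,j,E]
After op 7 (rotate(+1)): offset=6, physical=[A,o,B,j,E,F,G], logical=[G,A,o,B,j,E,F]
After op 8 (rotate(-3)): offset=3, physical=[A,o,B,j,E,F,G], logical=[j,E,F,G,A,o,B]

Answer: j,E,F,G,A,o,B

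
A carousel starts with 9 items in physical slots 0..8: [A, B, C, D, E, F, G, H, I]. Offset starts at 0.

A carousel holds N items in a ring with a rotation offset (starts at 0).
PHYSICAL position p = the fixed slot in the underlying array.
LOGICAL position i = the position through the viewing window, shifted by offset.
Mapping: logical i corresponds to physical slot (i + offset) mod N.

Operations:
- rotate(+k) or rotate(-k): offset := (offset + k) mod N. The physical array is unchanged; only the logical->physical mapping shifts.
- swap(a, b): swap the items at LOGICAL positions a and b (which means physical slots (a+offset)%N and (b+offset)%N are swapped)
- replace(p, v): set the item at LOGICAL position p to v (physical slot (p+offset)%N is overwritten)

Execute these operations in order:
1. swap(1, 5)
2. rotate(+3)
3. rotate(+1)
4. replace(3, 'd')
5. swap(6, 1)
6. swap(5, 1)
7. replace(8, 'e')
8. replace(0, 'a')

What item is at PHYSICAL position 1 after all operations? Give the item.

Answer: B

Derivation:
After op 1 (swap(1, 5)): offset=0, physical=[A,F,C,D,E,B,G,H,I], logical=[A,F,C,D,E,B,G,H,I]
After op 2 (rotate(+3)): offset=3, physical=[A,F,C,D,E,B,G,H,I], logical=[D,E,B,G,H,I,A,F,C]
After op 3 (rotate(+1)): offset=4, physical=[A,F,C,D,E,B,G,H,I], logical=[E,B,G,H,I,A,F,C,D]
After op 4 (replace(3, 'd')): offset=4, physical=[A,F,C,D,E,B,G,d,I], logical=[E,B,G,d,I,A,F,C,D]
After op 5 (swap(6, 1)): offset=4, physical=[A,B,C,D,E,F,G,d,I], logical=[E,F,G,d,I,A,B,C,D]
After op 6 (swap(5, 1)): offset=4, physical=[F,B,C,D,E,A,G,d,I], logical=[E,A,G,d,I,F,B,C,D]
After op 7 (replace(8, 'e')): offset=4, physical=[F,B,C,e,E,A,G,d,I], logical=[E,A,G,d,I,F,B,C,e]
After op 8 (replace(0, 'a')): offset=4, physical=[F,B,C,e,a,A,G,d,I], logical=[a,A,G,d,I,F,B,C,e]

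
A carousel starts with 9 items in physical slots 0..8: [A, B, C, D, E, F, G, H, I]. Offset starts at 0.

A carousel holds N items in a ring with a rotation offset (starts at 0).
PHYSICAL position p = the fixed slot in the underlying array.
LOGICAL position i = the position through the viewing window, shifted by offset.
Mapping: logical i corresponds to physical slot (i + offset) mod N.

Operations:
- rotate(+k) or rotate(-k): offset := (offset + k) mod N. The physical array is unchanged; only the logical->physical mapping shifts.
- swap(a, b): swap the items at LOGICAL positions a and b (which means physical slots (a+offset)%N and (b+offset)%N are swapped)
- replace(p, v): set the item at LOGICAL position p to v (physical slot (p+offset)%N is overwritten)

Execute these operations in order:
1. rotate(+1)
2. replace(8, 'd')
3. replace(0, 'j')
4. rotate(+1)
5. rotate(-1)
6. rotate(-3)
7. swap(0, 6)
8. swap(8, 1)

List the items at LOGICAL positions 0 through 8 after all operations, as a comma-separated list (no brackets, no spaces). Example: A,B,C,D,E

Answer: E,G,d,j,C,D,H,F,I

Derivation:
After op 1 (rotate(+1)): offset=1, physical=[A,B,C,D,E,F,G,H,I], logical=[B,C,D,E,F,G,H,I,A]
After op 2 (replace(8, 'd')): offset=1, physical=[d,B,C,D,E,F,G,H,I], logical=[B,C,D,E,F,G,H,I,d]
After op 3 (replace(0, 'j')): offset=1, physical=[d,j,C,D,E,F,G,H,I], logical=[j,C,D,E,F,G,H,I,d]
After op 4 (rotate(+1)): offset=2, physical=[d,j,C,D,E,F,G,H,I], logical=[C,D,E,F,G,H,I,d,j]
After op 5 (rotate(-1)): offset=1, physical=[d,j,C,D,E,F,G,H,I], logical=[j,C,D,E,F,G,H,I,d]
After op 6 (rotate(-3)): offset=7, physical=[d,j,C,D,E,F,G,H,I], logical=[H,I,d,j,C,D,E,F,G]
After op 7 (swap(0, 6)): offset=7, physical=[d,j,C,D,H,F,G,E,I], logical=[E,I,d,j,C,D,H,F,G]
After op 8 (swap(8, 1)): offset=7, physical=[d,j,C,D,H,F,I,E,G], logical=[E,G,d,j,C,D,H,F,I]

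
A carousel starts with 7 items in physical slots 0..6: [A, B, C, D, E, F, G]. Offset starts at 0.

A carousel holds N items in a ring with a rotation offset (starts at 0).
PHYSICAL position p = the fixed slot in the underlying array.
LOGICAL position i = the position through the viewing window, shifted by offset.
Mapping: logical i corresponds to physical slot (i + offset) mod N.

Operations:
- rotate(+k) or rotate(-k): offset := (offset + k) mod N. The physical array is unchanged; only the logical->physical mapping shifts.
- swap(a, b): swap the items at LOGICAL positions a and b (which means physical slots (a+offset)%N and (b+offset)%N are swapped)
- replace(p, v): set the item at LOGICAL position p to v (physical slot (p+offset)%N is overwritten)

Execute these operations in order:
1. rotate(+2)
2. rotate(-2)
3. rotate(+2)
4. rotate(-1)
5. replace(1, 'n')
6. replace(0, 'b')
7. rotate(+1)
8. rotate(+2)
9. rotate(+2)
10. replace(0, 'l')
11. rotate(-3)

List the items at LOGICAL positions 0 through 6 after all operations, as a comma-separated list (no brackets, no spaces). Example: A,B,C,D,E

After op 1 (rotate(+2)): offset=2, physical=[A,B,C,D,E,F,G], logical=[C,D,E,F,G,A,B]
After op 2 (rotate(-2)): offset=0, physical=[A,B,C,D,E,F,G], logical=[A,B,C,D,E,F,G]
After op 3 (rotate(+2)): offset=2, physical=[A,B,C,D,E,F,G], logical=[C,D,E,F,G,A,B]
After op 4 (rotate(-1)): offset=1, physical=[A,B,C,D,E,F,G], logical=[B,C,D,E,F,G,A]
After op 5 (replace(1, 'n')): offset=1, physical=[A,B,n,D,E,F,G], logical=[B,n,D,E,F,G,A]
After op 6 (replace(0, 'b')): offset=1, physical=[A,b,n,D,E,F,G], logical=[b,n,D,E,F,G,A]
After op 7 (rotate(+1)): offset=2, physical=[A,b,n,D,E,F,G], logical=[n,D,E,F,G,A,b]
After op 8 (rotate(+2)): offset=4, physical=[A,b,n,D,E,F,G], logical=[E,F,G,A,b,n,D]
After op 9 (rotate(+2)): offset=6, physical=[A,b,n,D,E,F,G], logical=[G,A,b,n,D,E,F]
After op 10 (replace(0, 'l')): offset=6, physical=[A,b,n,D,E,F,l], logical=[l,A,b,n,D,E,F]
After op 11 (rotate(-3)): offset=3, physical=[A,b,n,D,E,F,l], logical=[D,E,F,l,A,b,n]

Answer: D,E,F,l,A,b,n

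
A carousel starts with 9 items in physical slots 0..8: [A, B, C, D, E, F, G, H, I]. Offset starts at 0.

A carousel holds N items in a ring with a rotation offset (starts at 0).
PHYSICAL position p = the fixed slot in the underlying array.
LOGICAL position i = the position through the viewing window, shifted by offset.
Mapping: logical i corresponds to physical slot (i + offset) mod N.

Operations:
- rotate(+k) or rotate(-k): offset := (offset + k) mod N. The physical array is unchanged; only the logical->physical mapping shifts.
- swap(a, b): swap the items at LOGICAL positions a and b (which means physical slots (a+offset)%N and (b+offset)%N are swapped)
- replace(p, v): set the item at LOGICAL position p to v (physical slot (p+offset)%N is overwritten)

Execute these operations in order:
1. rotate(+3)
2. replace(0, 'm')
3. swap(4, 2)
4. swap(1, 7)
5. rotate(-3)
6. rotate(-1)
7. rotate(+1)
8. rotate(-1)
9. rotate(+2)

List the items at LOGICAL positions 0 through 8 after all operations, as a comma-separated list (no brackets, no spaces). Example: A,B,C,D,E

After op 1 (rotate(+3)): offset=3, physical=[A,B,C,D,E,F,G,H,I], logical=[D,E,F,G,H,I,A,B,C]
After op 2 (replace(0, 'm')): offset=3, physical=[A,B,C,m,E,F,G,H,I], logical=[m,E,F,G,H,I,A,B,C]
After op 3 (swap(4, 2)): offset=3, physical=[A,B,C,m,E,H,G,F,I], logical=[m,E,H,G,F,I,A,B,C]
After op 4 (swap(1, 7)): offset=3, physical=[A,E,C,m,B,H,G,F,I], logical=[m,B,H,G,F,I,A,E,C]
After op 5 (rotate(-3)): offset=0, physical=[A,E,C,m,B,H,G,F,I], logical=[A,E,C,m,B,H,G,F,I]
After op 6 (rotate(-1)): offset=8, physical=[A,E,C,m,B,H,G,F,I], logical=[I,A,E,C,m,B,H,G,F]
After op 7 (rotate(+1)): offset=0, physical=[A,E,C,m,B,H,G,F,I], logical=[A,E,C,m,B,H,G,F,I]
After op 8 (rotate(-1)): offset=8, physical=[A,E,C,m,B,H,G,F,I], logical=[I,A,E,C,m,B,H,G,F]
After op 9 (rotate(+2)): offset=1, physical=[A,E,C,m,B,H,G,F,I], logical=[E,C,m,B,H,G,F,I,A]

Answer: E,C,m,B,H,G,F,I,A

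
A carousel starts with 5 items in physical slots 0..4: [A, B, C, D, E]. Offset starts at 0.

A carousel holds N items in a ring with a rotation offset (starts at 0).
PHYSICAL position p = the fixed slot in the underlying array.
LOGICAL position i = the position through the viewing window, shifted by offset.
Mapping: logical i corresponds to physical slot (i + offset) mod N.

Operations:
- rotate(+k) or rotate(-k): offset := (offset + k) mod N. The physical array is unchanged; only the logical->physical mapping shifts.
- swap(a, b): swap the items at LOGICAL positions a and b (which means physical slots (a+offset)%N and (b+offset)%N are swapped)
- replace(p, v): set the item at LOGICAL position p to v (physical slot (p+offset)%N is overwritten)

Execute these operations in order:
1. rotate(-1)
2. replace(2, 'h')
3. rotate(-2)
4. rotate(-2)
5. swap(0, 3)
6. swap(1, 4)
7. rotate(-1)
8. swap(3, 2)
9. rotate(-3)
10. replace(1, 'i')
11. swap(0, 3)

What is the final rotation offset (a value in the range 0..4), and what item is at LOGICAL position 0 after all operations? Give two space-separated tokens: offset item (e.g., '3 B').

Answer: 1 h

Derivation:
After op 1 (rotate(-1)): offset=4, physical=[A,B,C,D,E], logical=[E,A,B,C,D]
After op 2 (replace(2, 'h')): offset=4, physical=[A,h,C,D,E], logical=[E,A,h,C,D]
After op 3 (rotate(-2)): offset=2, physical=[A,h,C,D,E], logical=[C,D,E,A,h]
After op 4 (rotate(-2)): offset=0, physical=[A,h,C,D,E], logical=[A,h,C,D,E]
After op 5 (swap(0, 3)): offset=0, physical=[D,h,C,A,E], logical=[D,h,C,A,E]
After op 6 (swap(1, 4)): offset=0, physical=[D,E,C,A,h], logical=[D,E,C,A,h]
After op 7 (rotate(-1)): offset=4, physical=[D,E,C,A,h], logical=[h,D,E,C,A]
After op 8 (swap(3, 2)): offset=4, physical=[D,C,E,A,h], logical=[h,D,C,E,A]
After op 9 (rotate(-3)): offset=1, physical=[D,C,E,A,h], logical=[C,E,A,h,D]
After op 10 (replace(1, 'i')): offset=1, physical=[D,C,i,A,h], logical=[C,i,A,h,D]
After op 11 (swap(0, 3)): offset=1, physical=[D,h,i,A,C], logical=[h,i,A,C,D]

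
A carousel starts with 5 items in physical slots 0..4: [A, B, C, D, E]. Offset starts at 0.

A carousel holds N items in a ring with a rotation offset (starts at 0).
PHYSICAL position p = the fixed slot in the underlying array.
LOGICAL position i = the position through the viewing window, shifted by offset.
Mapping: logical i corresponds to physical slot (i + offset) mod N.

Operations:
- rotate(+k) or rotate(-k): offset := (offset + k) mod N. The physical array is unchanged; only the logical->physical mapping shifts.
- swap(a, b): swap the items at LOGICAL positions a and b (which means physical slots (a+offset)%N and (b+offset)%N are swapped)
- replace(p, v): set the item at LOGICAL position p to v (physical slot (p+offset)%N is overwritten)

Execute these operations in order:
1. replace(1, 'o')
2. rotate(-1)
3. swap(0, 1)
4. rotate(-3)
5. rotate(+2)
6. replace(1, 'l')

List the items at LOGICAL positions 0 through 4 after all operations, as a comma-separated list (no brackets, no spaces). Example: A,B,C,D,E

Answer: D,l,E,o,C

Derivation:
After op 1 (replace(1, 'o')): offset=0, physical=[A,o,C,D,E], logical=[A,o,C,D,E]
After op 2 (rotate(-1)): offset=4, physical=[A,o,C,D,E], logical=[E,A,o,C,D]
After op 3 (swap(0, 1)): offset=4, physical=[E,o,C,D,A], logical=[A,E,o,C,D]
After op 4 (rotate(-3)): offset=1, physical=[E,o,C,D,A], logical=[o,C,D,A,E]
After op 5 (rotate(+2)): offset=3, physical=[E,o,C,D,A], logical=[D,A,E,o,C]
After op 6 (replace(1, 'l')): offset=3, physical=[E,o,C,D,l], logical=[D,l,E,o,C]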